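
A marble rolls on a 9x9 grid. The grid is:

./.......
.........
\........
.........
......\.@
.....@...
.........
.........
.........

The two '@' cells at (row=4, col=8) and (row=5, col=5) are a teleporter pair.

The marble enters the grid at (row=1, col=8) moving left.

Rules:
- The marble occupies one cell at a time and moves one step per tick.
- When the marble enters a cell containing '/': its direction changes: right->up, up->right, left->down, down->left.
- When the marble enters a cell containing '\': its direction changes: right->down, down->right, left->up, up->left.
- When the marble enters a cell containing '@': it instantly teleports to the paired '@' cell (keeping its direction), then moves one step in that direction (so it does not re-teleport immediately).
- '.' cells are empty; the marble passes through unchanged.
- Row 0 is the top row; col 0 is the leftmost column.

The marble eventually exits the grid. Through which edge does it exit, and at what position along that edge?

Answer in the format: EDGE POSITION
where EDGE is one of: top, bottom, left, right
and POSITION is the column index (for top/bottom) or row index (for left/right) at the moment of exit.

Step 1: enter (1,8), '.' pass, move left to (1,7)
Step 2: enter (1,7), '.' pass, move left to (1,6)
Step 3: enter (1,6), '.' pass, move left to (1,5)
Step 4: enter (1,5), '.' pass, move left to (1,4)
Step 5: enter (1,4), '.' pass, move left to (1,3)
Step 6: enter (1,3), '.' pass, move left to (1,2)
Step 7: enter (1,2), '.' pass, move left to (1,1)
Step 8: enter (1,1), '.' pass, move left to (1,0)
Step 9: enter (1,0), '.' pass, move left to (1,-1)
Step 10: at (1,-1) — EXIT via left edge, pos 1

Answer: left 1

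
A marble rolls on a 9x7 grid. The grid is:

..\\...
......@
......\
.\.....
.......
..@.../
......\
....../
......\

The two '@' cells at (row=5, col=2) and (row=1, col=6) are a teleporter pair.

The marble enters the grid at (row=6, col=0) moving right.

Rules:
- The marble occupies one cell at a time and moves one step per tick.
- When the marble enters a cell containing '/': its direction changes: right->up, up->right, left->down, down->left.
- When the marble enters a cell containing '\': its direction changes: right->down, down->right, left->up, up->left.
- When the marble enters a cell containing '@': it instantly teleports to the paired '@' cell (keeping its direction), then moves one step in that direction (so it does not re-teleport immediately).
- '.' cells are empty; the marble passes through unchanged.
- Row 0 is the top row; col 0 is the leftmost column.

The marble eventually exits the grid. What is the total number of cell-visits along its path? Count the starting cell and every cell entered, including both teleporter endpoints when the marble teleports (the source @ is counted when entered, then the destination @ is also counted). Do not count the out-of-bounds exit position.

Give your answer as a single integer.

Step 1: enter (6,0), '.' pass, move right to (6,1)
Step 2: enter (6,1), '.' pass, move right to (6,2)
Step 3: enter (6,2), '.' pass, move right to (6,3)
Step 4: enter (6,3), '.' pass, move right to (6,4)
Step 5: enter (6,4), '.' pass, move right to (6,5)
Step 6: enter (6,5), '.' pass, move right to (6,6)
Step 7: enter (6,6), '\' deflects right->down, move down to (7,6)
Step 8: enter (7,6), '/' deflects down->left, move left to (7,5)
Step 9: enter (7,5), '.' pass, move left to (7,4)
Step 10: enter (7,4), '.' pass, move left to (7,3)
Step 11: enter (7,3), '.' pass, move left to (7,2)
Step 12: enter (7,2), '.' pass, move left to (7,1)
Step 13: enter (7,1), '.' pass, move left to (7,0)
Step 14: enter (7,0), '.' pass, move left to (7,-1)
Step 15: at (7,-1) — EXIT via left edge, pos 7
Path length (cell visits): 14

Answer: 14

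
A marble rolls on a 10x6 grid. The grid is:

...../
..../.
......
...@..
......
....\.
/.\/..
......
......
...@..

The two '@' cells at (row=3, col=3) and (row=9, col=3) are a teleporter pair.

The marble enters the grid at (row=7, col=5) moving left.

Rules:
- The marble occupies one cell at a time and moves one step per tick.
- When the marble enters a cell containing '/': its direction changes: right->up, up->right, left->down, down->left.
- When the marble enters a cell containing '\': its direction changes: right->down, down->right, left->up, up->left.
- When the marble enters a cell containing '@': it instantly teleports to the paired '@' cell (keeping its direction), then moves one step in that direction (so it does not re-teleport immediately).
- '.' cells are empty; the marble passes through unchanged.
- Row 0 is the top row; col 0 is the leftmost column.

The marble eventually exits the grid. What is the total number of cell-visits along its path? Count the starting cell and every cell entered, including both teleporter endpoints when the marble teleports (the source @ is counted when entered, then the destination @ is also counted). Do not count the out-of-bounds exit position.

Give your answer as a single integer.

Answer: 6

Derivation:
Step 1: enter (7,5), '.' pass, move left to (7,4)
Step 2: enter (7,4), '.' pass, move left to (7,3)
Step 3: enter (7,3), '.' pass, move left to (7,2)
Step 4: enter (7,2), '.' pass, move left to (7,1)
Step 5: enter (7,1), '.' pass, move left to (7,0)
Step 6: enter (7,0), '.' pass, move left to (7,-1)
Step 7: at (7,-1) — EXIT via left edge, pos 7
Path length (cell visits): 6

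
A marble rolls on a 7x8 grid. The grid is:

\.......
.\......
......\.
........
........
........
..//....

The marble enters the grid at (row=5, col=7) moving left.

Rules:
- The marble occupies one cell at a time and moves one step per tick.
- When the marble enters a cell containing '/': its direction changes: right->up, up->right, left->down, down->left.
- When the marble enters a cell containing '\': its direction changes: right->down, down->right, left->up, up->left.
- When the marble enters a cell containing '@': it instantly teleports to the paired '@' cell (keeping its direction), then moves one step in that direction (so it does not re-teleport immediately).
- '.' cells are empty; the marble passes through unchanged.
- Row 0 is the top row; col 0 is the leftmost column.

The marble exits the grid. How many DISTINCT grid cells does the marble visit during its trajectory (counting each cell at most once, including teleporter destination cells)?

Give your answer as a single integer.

Step 1: enter (5,7), '.' pass, move left to (5,6)
Step 2: enter (5,6), '.' pass, move left to (5,5)
Step 3: enter (5,5), '.' pass, move left to (5,4)
Step 4: enter (5,4), '.' pass, move left to (5,3)
Step 5: enter (5,3), '.' pass, move left to (5,2)
Step 6: enter (5,2), '.' pass, move left to (5,1)
Step 7: enter (5,1), '.' pass, move left to (5,0)
Step 8: enter (5,0), '.' pass, move left to (5,-1)
Step 9: at (5,-1) — EXIT via left edge, pos 5
Distinct cells visited: 8 (path length 8)

Answer: 8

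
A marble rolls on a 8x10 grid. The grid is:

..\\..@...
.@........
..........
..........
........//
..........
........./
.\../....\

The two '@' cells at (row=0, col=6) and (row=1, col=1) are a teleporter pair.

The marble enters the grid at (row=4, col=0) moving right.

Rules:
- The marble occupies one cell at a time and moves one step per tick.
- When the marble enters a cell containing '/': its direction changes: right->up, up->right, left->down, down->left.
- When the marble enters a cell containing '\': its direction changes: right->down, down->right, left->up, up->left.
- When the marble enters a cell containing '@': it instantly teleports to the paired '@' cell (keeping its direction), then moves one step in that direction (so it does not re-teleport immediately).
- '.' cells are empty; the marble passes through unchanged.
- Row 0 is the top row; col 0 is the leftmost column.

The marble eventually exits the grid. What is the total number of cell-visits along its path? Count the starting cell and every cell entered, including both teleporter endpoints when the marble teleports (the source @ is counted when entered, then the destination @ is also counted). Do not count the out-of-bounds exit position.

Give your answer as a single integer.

Answer: 13

Derivation:
Step 1: enter (4,0), '.' pass, move right to (4,1)
Step 2: enter (4,1), '.' pass, move right to (4,2)
Step 3: enter (4,2), '.' pass, move right to (4,3)
Step 4: enter (4,3), '.' pass, move right to (4,4)
Step 5: enter (4,4), '.' pass, move right to (4,5)
Step 6: enter (4,5), '.' pass, move right to (4,6)
Step 7: enter (4,6), '.' pass, move right to (4,7)
Step 8: enter (4,7), '.' pass, move right to (4,8)
Step 9: enter (4,8), '/' deflects right->up, move up to (3,8)
Step 10: enter (3,8), '.' pass, move up to (2,8)
Step 11: enter (2,8), '.' pass, move up to (1,8)
Step 12: enter (1,8), '.' pass, move up to (0,8)
Step 13: enter (0,8), '.' pass, move up to (-1,8)
Step 14: at (-1,8) — EXIT via top edge, pos 8
Path length (cell visits): 13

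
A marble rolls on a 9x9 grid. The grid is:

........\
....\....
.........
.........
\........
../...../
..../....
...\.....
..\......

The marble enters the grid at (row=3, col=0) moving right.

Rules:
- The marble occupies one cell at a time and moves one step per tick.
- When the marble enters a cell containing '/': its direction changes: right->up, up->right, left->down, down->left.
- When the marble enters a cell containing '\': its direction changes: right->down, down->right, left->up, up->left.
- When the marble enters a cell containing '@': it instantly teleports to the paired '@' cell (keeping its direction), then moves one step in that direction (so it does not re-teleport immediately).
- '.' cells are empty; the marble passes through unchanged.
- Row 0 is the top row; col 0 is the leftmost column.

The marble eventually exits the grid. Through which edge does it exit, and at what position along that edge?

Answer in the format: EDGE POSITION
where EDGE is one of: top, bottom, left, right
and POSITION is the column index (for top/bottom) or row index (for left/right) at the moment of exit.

Step 1: enter (3,0), '.' pass, move right to (3,1)
Step 2: enter (3,1), '.' pass, move right to (3,2)
Step 3: enter (3,2), '.' pass, move right to (3,3)
Step 4: enter (3,3), '.' pass, move right to (3,4)
Step 5: enter (3,4), '.' pass, move right to (3,5)
Step 6: enter (3,5), '.' pass, move right to (3,6)
Step 7: enter (3,6), '.' pass, move right to (3,7)
Step 8: enter (3,7), '.' pass, move right to (3,8)
Step 9: enter (3,8), '.' pass, move right to (3,9)
Step 10: at (3,9) — EXIT via right edge, pos 3

Answer: right 3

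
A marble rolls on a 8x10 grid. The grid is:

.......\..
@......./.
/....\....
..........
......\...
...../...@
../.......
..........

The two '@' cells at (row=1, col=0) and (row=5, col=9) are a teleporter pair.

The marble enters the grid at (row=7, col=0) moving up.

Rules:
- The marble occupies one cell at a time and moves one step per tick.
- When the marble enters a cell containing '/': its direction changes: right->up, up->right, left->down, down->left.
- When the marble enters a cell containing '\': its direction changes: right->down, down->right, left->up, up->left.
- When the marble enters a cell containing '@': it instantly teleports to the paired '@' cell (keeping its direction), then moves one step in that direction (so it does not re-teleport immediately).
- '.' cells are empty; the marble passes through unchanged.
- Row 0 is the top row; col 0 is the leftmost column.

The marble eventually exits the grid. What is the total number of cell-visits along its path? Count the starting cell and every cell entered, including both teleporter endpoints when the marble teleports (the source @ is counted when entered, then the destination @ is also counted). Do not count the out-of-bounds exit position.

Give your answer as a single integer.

Answer: 19

Derivation:
Step 1: enter (7,0), '.' pass, move up to (6,0)
Step 2: enter (6,0), '.' pass, move up to (5,0)
Step 3: enter (5,0), '.' pass, move up to (4,0)
Step 4: enter (4,0), '.' pass, move up to (3,0)
Step 5: enter (3,0), '.' pass, move up to (2,0)
Step 6: enter (2,0), '/' deflects up->right, move right to (2,1)
Step 7: enter (2,1), '.' pass, move right to (2,2)
Step 8: enter (2,2), '.' pass, move right to (2,3)
Step 9: enter (2,3), '.' pass, move right to (2,4)
Step 10: enter (2,4), '.' pass, move right to (2,5)
Step 11: enter (2,5), '\' deflects right->down, move down to (3,5)
Step 12: enter (3,5), '.' pass, move down to (4,5)
Step 13: enter (4,5), '.' pass, move down to (5,5)
Step 14: enter (5,5), '/' deflects down->left, move left to (5,4)
Step 15: enter (5,4), '.' pass, move left to (5,3)
Step 16: enter (5,3), '.' pass, move left to (5,2)
Step 17: enter (5,2), '.' pass, move left to (5,1)
Step 18: enter (5,1), '.' pass, move left to (5,0)
Step 19: enter (5,0), '.' pass, move left to (5,-1)
Step 20: at (5,-1) — EXIT via left edge, pos 5
Path length (cell visits): 19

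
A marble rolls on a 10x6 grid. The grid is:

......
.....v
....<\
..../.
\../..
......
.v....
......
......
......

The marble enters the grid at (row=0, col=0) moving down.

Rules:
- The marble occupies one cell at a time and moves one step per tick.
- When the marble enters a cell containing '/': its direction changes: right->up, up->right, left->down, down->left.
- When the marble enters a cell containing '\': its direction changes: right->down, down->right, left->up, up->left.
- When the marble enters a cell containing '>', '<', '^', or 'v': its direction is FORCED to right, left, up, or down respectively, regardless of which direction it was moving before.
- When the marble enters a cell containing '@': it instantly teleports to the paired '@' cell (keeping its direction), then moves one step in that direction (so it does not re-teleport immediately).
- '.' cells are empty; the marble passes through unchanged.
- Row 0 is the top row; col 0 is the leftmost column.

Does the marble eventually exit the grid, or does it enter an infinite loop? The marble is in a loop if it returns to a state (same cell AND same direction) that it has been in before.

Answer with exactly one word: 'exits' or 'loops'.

Answer: exits

Derivation:
Step 1: enter (0,0), '.' pass, move down to (1,0)
Step 2: enter (1,0), '.' pass, move down to (2,0)
Step 3: enter (2,0), '.' pass, move down to (3,0)
Step 4: enter (3,0), '.' pass, move down to (4,0)
Step 5: enter (4,0), '\' deflects down->right, move right to (4,1)
Step 6: enter (4,1), '.' pass, move right to (4,2)
Step 7: enter (4,2), '.' pass, move right to (4,3)
Step 8: enter (4,3), '/' deflects right->up, move up to (3,3)
Step 9: enter (3,3), '.' pass, move up to (2,3)
Step 10: enter (2,3), '.' pass, move up to (1,3)
Step 11: enter (1,3), '.' pass, move up to (0,3)
Step 12: enter (0,3), '.' pass, move up to (-1,3)
Step 13: at (-1,3) — EXIT via top edge, pos 3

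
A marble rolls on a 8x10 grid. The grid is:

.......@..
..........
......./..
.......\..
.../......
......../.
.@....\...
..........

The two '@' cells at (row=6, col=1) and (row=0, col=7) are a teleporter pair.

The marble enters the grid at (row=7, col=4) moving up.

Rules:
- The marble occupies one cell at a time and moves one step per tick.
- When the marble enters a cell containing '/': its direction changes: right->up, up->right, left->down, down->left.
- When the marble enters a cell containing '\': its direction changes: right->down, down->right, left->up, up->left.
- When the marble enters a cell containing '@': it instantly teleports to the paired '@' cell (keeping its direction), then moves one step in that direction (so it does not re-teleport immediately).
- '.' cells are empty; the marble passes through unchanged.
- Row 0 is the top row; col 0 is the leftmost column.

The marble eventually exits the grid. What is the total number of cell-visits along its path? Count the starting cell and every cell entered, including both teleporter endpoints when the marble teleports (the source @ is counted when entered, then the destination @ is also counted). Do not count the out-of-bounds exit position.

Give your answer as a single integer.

Answer: 8

Derivation:
Step 1: enter (7,4), '.' pass, move up to (6,4)
Step 2: enter (6,4), '.' pass, move up to (5,4)
Step 3: enter (5,4), '.' pass, move up to (4,4)
Step 4: enter (4,4), '.' pass, move up to (3,4)
Step 5: enter (3,4), '.' pass, move up to (2,4)
Step 6: enter (2,4), '.' pass, move up to (1,4)
Step 7: enter (1,4), '.' pass, move up to (0,4)
Step 8: enter (0,4), '.' pass, move up to (-1,4)
Step 9: at (-1,4) — EXIT via top edge, pos 4
Path length (cell visits): 8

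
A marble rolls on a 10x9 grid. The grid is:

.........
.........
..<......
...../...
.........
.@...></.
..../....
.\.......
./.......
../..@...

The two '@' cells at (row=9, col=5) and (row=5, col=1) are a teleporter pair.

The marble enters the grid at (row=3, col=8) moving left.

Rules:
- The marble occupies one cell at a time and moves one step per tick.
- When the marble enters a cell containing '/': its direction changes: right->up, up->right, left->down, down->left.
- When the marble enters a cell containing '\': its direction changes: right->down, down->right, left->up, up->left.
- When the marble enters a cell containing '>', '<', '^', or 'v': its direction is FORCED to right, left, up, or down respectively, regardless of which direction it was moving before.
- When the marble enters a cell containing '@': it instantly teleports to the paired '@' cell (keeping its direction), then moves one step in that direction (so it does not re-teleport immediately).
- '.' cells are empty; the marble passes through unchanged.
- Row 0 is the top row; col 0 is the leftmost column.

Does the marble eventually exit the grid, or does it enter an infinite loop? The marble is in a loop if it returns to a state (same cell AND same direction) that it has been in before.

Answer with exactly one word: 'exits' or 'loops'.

Step 1: enter (3,8), '.' pass, move left to (3,7)
Step 2: enter (3,7), '.' pass, move left to (3,6)
Step 3: enter (3,6), '.' pass, move left to (3,5)
Step 4: enter (3,5), '/' deflects left->down, move down to (4,5)
Step 5: enter (4,5), '.' pass, move down to (5,5)
Step 6: enter (5,5), '>' forces down->right, move right to (5,6)
Step 7: enter (5,6), '<' forces right->left, move left to (5,5)
Step 8: enter (5,5), '>' forces left->right, move right to (5,6)
Step 9: at (5,6) dir=right — LOOP DETECTED (seen before)

Answer: loops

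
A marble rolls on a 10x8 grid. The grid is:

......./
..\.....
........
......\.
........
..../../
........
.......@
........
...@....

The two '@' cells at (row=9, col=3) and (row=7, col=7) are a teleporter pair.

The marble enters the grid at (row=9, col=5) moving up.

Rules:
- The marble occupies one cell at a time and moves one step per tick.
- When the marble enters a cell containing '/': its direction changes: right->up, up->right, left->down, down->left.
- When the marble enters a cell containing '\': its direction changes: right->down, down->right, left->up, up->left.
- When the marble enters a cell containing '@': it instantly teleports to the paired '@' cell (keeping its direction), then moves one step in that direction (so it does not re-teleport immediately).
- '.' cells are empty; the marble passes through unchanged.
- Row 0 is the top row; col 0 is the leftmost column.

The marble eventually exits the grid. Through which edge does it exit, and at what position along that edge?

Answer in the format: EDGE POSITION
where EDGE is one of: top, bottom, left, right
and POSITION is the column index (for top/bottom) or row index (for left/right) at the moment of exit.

Step 1: enter (9,5), '.' pass, move up to (8,5)
Step 2: enter (8,5), '.' pass, move up to (7,5)
Step 3: enter (7,5), '.' pass, move up to (6,5)
Step 4: enter (6,5), '.' pass, move up to (5,5)
Step 5: enter (5,5), '.' pass, move up to (4,5)
Step 6: enter (4,5), '.' pass, move up to (3,5)
Step 7: enter (3,5), '.' pass, move up to (2,5)
Step 8: enter (2,5), '.' pass, move up to (1,5)
Step 9: enter (1,5), '.' pass, move up to (0,5)
Step 10: enter (0,5), '.' pass, move up to (-1,5)
Step 11: at (-1,5) — EXIT via top edge, pos 5

Answer: top 5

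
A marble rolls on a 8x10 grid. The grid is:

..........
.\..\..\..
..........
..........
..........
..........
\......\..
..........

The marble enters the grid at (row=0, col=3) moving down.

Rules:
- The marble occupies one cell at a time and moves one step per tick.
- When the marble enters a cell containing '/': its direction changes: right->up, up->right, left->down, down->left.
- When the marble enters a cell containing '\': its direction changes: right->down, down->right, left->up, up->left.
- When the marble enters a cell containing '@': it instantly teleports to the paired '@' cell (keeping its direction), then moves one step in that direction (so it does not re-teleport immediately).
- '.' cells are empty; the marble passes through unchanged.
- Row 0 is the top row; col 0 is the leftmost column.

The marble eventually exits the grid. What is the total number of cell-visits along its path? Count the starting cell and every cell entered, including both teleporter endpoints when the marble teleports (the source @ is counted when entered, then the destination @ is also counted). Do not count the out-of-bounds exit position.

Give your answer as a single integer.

Step 1: enter (0,3), '.' pass, move down to (1,3)
Step 2: enter (1,3), '.' pass, move down to (2,3)
Step 3: enter (2,3), '.' pass, move down to (3,3)
Step 4: enter (3,3), '.' pass, move down to (4,3)
Step 5: enter (4,3), '.' pass, move down to (5,3)
Step 6: enter (5,3), '.' pass, move down to (6,3)
Step 7: enter (6,3), '.' pass, move down to (7,3)
Step 8: enter (7,3), '.' pass, move down to (8,3)
Step 9: at (8,3) — EXIT via bottom edge, pos 3
Path length (cell visits): 8

Answer: 8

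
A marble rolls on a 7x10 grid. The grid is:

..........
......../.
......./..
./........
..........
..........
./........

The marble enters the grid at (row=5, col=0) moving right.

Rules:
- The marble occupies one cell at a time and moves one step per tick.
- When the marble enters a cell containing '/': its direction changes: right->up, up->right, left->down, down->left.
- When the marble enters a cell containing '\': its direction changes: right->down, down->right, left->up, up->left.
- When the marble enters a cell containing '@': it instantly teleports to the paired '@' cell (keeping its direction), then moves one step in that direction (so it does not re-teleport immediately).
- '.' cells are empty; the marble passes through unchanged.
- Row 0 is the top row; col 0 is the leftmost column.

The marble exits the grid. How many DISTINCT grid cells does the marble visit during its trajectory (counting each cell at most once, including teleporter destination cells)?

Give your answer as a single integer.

Answer: 10

Derivation:
Step 1: enter (5,0), '.' pass, move right to (5,1)
Step 2: enter (5,1), '.' pass, move right to (5,2)
Step 3: enter (5,2), '.' pass, move right to (5,3)
Step 4: enter (5,3), '.' pass, move right to (5,4)
Step 5: enter (5,4), '.' pass, move right to (5,5)
Step 6: enter (5,5), '.' pass, move right to (5,6)
Step 7: enter (5,6), '.' pass, move right to (5,7)
Step 8: enter (5,7), '.' pass, move right to (5,8)
Step 9: enter (5,8), '.' pass, move right to (5,9)
Step 10: enter (5,9), '.' pass, move right to (5,10)
Step 11: at (5,10) — EXIT via right edge, pos 5
Distinct cells visited: 10 (path length 10)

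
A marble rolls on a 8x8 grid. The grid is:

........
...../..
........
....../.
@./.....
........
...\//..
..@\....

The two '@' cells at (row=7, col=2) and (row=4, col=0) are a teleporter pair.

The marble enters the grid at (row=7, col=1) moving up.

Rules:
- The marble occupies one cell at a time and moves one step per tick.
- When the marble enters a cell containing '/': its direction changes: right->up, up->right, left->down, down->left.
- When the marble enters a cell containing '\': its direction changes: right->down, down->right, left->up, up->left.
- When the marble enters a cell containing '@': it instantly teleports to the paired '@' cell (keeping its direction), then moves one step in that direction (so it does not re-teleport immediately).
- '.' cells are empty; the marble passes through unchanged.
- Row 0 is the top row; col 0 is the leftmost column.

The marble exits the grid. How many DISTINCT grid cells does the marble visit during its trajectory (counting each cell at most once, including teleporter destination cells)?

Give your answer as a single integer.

Answer: 8

Derivation:
Step 1: enter (7,1), '.' pass, move up to (6,1)
Step 2: enter (6,1), '.' pass, move up to (5,1)
Step 3: enter (5,1), '.' pass, move up to (4,1)
Step 4: enter (4,1), '.' pass, move up to (3,1)
Step 5: enter (3,1), '.' pass, move up to (2,1)
Step 6: enter (2,1), '.' pass, move up to (1,1)
Step 7: enter (1,1), '.' pass, move up to (0,1)
Step 8: enter (0,1), '.' pass, move up to (-1,1)
Step 9: at (-1,1) — EXIT via top edge, pos 1
Distinct cells visited: 8 (path length 8)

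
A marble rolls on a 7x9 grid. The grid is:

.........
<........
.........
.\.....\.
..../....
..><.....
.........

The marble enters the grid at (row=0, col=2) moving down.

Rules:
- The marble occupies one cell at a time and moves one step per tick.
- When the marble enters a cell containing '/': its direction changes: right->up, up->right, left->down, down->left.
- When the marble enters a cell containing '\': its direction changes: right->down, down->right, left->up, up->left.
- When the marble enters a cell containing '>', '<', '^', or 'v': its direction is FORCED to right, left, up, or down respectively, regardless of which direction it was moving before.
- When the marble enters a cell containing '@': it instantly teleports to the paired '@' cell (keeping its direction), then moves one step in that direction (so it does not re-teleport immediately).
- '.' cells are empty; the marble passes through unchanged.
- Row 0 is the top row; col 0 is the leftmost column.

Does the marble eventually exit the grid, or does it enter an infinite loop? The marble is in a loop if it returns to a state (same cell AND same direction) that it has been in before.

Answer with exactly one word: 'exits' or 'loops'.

Answer: loops

Derivation:
Step 1: enter (0,2), '.' pass, move down to (1,2)
Step 2: enter (1,2), '.' pass, move down to (2,2)
Step 3: enter (2,2), '.' pass, move down to (3,2)
Step 4: enter (3,2), '.' pass, move down to (4,2)
Step 5: enter (4,2), '.' pass, move down to (5,2)
Step 6: enter (5,2), '>' forces down->right, move right to (5,3)
Step 7: enter (5,3), '<' forces right->left, move left to (5,2)
Step 8: enter (5,2), '>' forces left->right, move right to (5,3)
Step 9: at (5,3) dir=right — LOOP DETECTED (seen before)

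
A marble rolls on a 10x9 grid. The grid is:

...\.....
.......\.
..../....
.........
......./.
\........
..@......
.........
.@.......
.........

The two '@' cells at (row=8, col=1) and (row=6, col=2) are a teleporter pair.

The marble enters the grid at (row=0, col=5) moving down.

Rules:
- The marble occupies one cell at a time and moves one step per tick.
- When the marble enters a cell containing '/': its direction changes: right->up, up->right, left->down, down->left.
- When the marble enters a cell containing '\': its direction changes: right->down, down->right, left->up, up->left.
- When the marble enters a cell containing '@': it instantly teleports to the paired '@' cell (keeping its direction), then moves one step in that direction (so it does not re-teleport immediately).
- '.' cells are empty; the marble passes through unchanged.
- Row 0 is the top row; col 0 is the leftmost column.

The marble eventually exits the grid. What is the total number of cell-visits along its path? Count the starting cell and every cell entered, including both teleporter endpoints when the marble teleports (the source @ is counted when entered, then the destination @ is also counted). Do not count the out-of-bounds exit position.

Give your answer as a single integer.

Answer: 10

Derivation:
Step 1: enter (0,5), '.' pass, move down to (1,5)
Step 2: enter (1,5), '.' pass, move down to (2,5)
Step 3: enter (2,5), '.' pass, move down to (3,5)
Step 4: enter (3,5), '.' pass, move down to (4,5)
Step 5: enter (4,5), '.' pass, move down to (5,5)
Step 6: enter (5,5), '.' pass, move down to (6,5)
Step 7: enter (6,5), '.' pass, move down to (7,5)
Step 8: enter (7,5), '.' pass, move down to (8,5)
Step 9: enter (8,5), '.' pass, move down to (9,5)
Step 10: enter (9,5), '.' pass, move down to (10,5)
Step 11: at (10,5) — EXIT via bottom edge, pos 5
Path length (cell visits): 10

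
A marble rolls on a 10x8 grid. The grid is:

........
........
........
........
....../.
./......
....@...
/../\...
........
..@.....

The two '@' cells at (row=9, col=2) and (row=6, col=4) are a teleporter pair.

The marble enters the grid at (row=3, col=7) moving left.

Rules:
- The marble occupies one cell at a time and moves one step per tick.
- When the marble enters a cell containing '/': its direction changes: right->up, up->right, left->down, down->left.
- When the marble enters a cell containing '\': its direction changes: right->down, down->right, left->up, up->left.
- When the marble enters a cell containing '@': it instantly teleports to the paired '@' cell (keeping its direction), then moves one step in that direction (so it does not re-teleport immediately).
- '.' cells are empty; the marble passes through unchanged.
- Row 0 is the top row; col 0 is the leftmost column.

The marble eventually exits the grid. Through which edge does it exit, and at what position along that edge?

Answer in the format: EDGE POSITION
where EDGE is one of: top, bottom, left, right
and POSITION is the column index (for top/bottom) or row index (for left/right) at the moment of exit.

Step 1: enter (3,7), '.' pass, move left to (3,6)
Step 2: enter (3,6), '.' pass, move left to (3,5)
Step 3: enter (3,5), '.' pass, move left to (3,4)
Step 4: enter (3,4), '.' pass, move left to (3,3)
Step 5: enter (3,3), '.' pass, move left to (3,2)
Step 6: enter (3,2), '.' pass, move left to (3,1)
Step 7: enter (3,1), '.' pass, move left to (3,0)
Step 8: enter (3,0), '.' pass, move left to (3,-1)
Step 9: at (3,-1) — EXIT via left edge, pos 3

Answer: left 3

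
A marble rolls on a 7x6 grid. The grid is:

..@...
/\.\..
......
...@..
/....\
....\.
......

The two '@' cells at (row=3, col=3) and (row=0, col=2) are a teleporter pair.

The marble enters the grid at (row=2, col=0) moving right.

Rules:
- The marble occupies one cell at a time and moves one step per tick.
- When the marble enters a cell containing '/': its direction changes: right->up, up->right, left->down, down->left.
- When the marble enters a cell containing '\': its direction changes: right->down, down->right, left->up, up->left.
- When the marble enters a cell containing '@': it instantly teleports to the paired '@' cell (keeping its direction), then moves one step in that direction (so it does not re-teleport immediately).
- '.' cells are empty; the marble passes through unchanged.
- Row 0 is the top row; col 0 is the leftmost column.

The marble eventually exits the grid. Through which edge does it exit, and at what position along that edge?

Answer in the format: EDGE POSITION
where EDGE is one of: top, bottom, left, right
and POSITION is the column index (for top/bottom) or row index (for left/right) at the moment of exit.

Answer: right 2

Derivation:
Step 1: enter (2,0), '.' pass, move right to (2,1)
Step 2: enter (2,1), '.' pass, move right to (2,2)
Step 3: enter (2,2), '.' pass, move right to (2,3)
Step 4: enter (2,3), '.' pass, move right to (2,4)
Step 5: enter (2,4), '.' pass, move right to (2,5)
Step 6: enter (2,5), '.' pass, move right to (2,6)
Step 7: at (2,6) — EXIT via right edge, pos 2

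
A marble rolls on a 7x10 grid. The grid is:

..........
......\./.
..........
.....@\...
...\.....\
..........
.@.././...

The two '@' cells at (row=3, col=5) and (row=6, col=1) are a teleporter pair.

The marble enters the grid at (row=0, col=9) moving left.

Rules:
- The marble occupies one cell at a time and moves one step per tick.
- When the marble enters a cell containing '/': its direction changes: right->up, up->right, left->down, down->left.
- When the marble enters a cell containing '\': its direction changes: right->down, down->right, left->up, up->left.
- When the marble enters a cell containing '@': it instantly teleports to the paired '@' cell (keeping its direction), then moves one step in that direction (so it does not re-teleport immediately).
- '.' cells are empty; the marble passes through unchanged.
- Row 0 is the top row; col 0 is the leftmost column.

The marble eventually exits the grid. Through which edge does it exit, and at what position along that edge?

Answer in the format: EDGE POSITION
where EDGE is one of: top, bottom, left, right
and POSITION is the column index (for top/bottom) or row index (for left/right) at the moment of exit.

Step 1: enter (0,9), '.' pass, move left to (0,8)
Step 2: enter (0,8), '.' pass, move left to (0,7)
Step 3: enter (0,7), '.' pass, move left to (0,6)
Step 4: enter (0,6), '.' pass, move left to (0,5)
Step 5: enter (0,5), '.' pass, move left to (0,4)
Step 6: enter (0,4), '.' pass, move left to (0,3)
Step 7: enter (0,3), '.' pass, move left to (0,2)
Step 8: enter (0,2), '.' pass, move left to (0,1)
Step 9: enter (0,1), '.' pass, move left to (0,0)
Step 10: enter (0,0), '.' pass, move left to (0,-1)
Step 11: at (0,-1) — EXIT via left edge, pos 0

Answer: left 0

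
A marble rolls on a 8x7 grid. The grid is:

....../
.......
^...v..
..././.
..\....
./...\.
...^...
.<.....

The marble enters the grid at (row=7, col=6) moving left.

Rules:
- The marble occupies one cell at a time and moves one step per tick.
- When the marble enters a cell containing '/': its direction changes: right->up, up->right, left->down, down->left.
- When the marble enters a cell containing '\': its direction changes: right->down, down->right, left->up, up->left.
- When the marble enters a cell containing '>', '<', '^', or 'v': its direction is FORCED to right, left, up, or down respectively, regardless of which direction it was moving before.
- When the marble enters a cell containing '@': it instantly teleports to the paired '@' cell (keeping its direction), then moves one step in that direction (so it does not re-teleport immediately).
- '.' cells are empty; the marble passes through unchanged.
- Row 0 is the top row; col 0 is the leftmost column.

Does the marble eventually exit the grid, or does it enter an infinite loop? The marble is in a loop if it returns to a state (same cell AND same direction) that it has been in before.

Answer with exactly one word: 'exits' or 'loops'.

Step 1: enter (7,6), '.' pass, move left to (7,5)
Step 2: enter (7,5), '.' pass, move left to (7,4)
Step 3: enter (7,4), '.' pass, move left to (7,3)
Step 4: enter (7,3), '.' pass, move left to (7,2)
Step 5: enter (7,2), '.' pass, move left to (7,1)
Step 6: enter (7,1), '<' forces left->left, move left to (7,0)
Step 7: enter (7,0), '.' pass, move left to (7,-1)
Step 8: at (7,-1) — EXIT via left edge, pos 7

Answer: exits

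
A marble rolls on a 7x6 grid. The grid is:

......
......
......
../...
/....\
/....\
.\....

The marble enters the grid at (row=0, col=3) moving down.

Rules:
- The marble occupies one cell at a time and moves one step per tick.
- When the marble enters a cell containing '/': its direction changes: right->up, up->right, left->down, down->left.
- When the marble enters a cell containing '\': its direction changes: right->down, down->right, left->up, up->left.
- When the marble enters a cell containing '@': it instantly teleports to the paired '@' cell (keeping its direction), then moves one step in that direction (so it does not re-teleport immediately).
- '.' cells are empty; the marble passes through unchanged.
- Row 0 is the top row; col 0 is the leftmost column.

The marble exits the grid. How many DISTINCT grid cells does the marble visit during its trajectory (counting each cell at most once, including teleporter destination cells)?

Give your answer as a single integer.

Step 1: enter (0,3), '.' pass, move down to (1,3)
Step 2: enter (1,3), '.' pass, move down to (2,3)
Step 3: enter (2,3), '.' pass, move down to (3,3)
Step 4: enter (3,3), '.' pass, move down to (4,3)
Step 5: enter (4,3), '.' pass, move down to (5,3)
Step 6: enter (5,3), '.' pass, move down to (6,3)
Step 7: enter (6,3), '.' pass, move down to (7,3)
Step 8: at (7,3) — EXIT via bottom edge, pos 3
Distinct cells visited: 7 (path length 7)

Answer: 7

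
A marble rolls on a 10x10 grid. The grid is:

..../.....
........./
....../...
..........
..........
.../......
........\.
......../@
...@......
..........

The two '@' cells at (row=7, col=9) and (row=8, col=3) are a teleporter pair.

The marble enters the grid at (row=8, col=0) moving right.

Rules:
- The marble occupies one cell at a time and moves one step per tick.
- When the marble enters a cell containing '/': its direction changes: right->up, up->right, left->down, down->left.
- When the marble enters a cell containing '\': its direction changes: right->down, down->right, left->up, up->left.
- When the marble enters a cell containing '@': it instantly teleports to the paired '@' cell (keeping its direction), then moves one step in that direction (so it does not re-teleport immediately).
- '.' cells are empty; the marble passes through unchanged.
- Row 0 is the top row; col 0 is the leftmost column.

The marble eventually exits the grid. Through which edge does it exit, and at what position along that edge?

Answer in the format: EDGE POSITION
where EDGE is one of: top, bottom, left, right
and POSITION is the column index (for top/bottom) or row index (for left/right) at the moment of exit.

Step 1: enter (8,0), '.' pass, move right to (8,1)
Step 2: enter (8,1), '.' pass, move right to (8,2)
Step 3: enter (8,2), '.' pass, move right to (8,3)
Step 4: enter (8,3), '@' teleport (8,3)->(7,9), also enter (7,9), move right to (7,10)
Step 5: at (7,10) — EXIT via right edge, pos 7

Answer: right 7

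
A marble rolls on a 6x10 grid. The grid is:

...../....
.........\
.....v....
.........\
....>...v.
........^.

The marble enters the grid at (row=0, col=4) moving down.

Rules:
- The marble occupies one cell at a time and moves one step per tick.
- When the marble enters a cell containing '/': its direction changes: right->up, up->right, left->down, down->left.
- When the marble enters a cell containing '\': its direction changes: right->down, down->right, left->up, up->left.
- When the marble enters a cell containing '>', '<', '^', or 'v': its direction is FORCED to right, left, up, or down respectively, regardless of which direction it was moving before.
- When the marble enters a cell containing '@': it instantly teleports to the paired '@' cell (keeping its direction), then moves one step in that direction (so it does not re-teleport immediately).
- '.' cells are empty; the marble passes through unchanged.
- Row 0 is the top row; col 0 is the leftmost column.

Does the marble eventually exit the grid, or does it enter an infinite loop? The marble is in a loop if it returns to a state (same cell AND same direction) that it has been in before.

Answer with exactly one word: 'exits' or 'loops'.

Answer: loops

Derivation:
Step 1: enter (0,4), '.' pass, move down to (1,4)
Step 2: enter (1,4), '.' pass, move down to (2,4)
Step 3: enter (2,4), '.' pass, move down to (3,4)
Step 4: enter (3,4), '.' pass, move down to (4,4)
Step 5: enter (4,4), '>' forces down->right, move right to (4,5)
Step 6: enter (4,5), '.' pass, move right to (4,6)
Step 7: enter (4,6), '.' pass, move right to (4,7)
Step 8: enter (4,7), '.' pass, move right to (4,8)
Step 9: enter (4,8), 'v' forces right->down, move down to (5,8)
Step 10: enter (5,8), '^' forces down->up, move up to (4,8)
Step 11: enter (4,8), 'v' forces up->down, move down to (5,8)
Step 12: at (5,8) dir=down — LOOP DETECTED (seen before)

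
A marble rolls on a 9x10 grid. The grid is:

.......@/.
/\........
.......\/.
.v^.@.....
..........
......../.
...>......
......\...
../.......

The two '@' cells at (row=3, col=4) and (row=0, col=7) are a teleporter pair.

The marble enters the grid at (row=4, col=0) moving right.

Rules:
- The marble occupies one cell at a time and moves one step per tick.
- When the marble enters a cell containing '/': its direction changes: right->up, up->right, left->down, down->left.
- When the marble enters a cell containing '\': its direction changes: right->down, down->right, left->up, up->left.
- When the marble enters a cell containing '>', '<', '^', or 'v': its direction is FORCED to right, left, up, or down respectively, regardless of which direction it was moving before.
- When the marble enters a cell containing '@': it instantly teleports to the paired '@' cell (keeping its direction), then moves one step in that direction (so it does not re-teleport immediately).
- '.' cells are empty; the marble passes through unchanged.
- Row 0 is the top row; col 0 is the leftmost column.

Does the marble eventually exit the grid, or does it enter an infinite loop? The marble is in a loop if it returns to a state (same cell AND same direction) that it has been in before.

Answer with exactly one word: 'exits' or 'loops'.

Answer: exits

Derivation:
Step 1: enter (4,0), '.' pass, move right to (4,1)
Step 2: enter (4,1), '.' pass, move right to (4,2)
Step 3: enter (4,2), '.' pass, move right to (4,3)
Step 4: enter (4,3), '.' pass, move right to (4,4)
Step 5: enter (4,4), '.' pass, move right to (4,5)
Step 6: enter (4,5), '.' pass, move right to (4,6)
Step 7: enter (4,6), '.' pass, move right to (4,7)
Step 8: enter (4,7), '.' pass, move right to (4,8)
Step 9: enter (4,8), '.' pass, move right to (4,9)
Step 10: enter (4,9), '.' pass, move right to (4,10)
Step 11: at (4,10) — EXIT via right edge, pos 4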